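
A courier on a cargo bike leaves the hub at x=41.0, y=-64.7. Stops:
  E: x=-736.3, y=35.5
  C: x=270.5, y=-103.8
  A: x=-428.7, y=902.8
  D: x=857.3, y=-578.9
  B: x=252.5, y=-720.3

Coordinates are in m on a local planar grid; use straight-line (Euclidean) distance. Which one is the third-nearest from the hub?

Distances from the hub (x=41.0, y=-64.7):
C: 232.8 m
B: 688.9 m
E: 783.7 m
D: 964.8 m
A: 1075.5 m
The third-nearest is E at 783.7 m.

E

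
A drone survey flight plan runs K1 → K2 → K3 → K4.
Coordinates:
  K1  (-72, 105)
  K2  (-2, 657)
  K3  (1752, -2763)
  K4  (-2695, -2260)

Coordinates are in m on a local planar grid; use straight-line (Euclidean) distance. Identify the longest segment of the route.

Leg distances:
K1→K2: 556.4 m
K2→K3: 3843.6 m
K3→K4: 4475.4 m
The longest leg is K3–K4 at 4475.4 m.

K3–K4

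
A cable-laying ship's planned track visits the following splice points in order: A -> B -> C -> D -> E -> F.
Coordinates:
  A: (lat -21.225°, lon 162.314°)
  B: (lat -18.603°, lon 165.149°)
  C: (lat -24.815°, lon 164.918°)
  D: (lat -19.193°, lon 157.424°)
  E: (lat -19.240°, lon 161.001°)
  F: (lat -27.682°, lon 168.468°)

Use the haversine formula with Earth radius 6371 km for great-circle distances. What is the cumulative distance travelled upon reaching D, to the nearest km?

Leg distances:
A→B: 415.7 km  (cumulative 415.7 km)
B→C: 691.2 km  (cumulative 1106.9 km)
C→D: 993.4 km  (cumulative 2100.3 km)
Cumulative distance at D ≈ 2100 km.

2100 km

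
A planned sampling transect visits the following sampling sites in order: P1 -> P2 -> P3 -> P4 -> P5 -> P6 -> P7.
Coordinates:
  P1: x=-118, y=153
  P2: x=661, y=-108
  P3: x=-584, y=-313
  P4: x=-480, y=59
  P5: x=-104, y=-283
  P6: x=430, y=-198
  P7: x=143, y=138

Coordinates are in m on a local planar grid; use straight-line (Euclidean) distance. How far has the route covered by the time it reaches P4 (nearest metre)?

Leg distances:
P1→P2: 821.6 m  (cumulative 821.6 m)
P2→P3: 1261.8 m  (cumulative 2083.3 m)
P3→P4: 386.3 m  (cumulative 2469.6 m)
Cumulative distance at P4 ≈ 2470 m.

2470 m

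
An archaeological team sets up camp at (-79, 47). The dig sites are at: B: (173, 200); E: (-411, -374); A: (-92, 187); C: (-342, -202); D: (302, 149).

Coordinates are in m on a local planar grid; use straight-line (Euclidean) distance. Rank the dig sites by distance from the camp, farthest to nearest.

Distance from the camp at (-79, 47) to each:
E (-411, -374): 536.2 m
D (302, 149): 394.4 m
C (-342, -202): 362.2 m
B (173, 200): 294.8 m
A (-92, 187): 140.6 m

E, D, C, B, A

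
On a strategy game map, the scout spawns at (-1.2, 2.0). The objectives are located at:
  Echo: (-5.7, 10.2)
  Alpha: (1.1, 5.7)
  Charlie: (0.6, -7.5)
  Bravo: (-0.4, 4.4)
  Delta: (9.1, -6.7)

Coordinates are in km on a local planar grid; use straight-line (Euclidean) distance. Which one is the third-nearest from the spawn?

Distances from the spawn ((-1.2, 2.0)):
Bravo: 2.5 km
Alpha: 4.4 km
Echo: 9.4 km
Charlie: 9.7 km
Delta: 13.5 km
The third-nearest is Echo at 9.4 km.

Echo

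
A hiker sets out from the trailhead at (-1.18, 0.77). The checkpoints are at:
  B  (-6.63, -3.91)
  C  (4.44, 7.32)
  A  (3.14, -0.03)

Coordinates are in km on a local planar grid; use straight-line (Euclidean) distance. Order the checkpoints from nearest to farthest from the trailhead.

A, B, C

Distances from the trailhead:
A (3.14, -0.03): 4.4 km
B (-6.63, -3.91): 7.2 km
C (4.44, 7.32): 8.6 km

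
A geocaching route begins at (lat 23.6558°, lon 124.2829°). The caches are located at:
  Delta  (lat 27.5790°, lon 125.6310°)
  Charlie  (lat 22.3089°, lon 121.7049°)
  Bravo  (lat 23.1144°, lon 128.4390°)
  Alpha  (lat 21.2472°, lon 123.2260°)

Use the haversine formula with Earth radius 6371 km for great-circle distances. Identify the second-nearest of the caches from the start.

Distances from the start ((lat 23.6558°, lon 124.2829°)):
Alpha: 289.0 km
Charlie: 303.4 km
Bravo: 428.4 km
Delta: 456.7 km
The second-nearest is Charlie at 303.4 km.

Charlie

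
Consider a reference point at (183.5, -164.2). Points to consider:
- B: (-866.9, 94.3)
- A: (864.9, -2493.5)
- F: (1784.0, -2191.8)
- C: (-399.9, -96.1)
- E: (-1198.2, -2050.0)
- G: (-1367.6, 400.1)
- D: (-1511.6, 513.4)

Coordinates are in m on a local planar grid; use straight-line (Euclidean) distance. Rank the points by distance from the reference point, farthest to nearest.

F, A, E, D, G, B, C

Computing each straight-line distance from (183.5, -164.2):
F (1784.0, -2191.8): 2583.2 m
A (864.9, -2493.5): 2426.9 m
E (-1198.2, -2050.0): 2337.8 m
D (-1511.6, 513.4): 1825.5 m
G (-1367.6, 400.1): 1650.6 m
B (-866.9, 94.3): 1081.7 m
C (-399.9, -96.1): 587.4 m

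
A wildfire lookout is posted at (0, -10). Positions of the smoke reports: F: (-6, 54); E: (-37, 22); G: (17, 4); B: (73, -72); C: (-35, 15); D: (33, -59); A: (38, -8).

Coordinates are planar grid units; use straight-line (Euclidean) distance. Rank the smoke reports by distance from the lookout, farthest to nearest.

Computing each straight-line distance from (0, -10):
B (73, -72): 95.8
F (-6, 54): 64.3
D (33, -59): 59.1
E (-37, 22): 48.9
C (-35, 15): 43.0
A (38, -8): 38.1
G (17, 4): 22.0

B, F, D, E, C, A, G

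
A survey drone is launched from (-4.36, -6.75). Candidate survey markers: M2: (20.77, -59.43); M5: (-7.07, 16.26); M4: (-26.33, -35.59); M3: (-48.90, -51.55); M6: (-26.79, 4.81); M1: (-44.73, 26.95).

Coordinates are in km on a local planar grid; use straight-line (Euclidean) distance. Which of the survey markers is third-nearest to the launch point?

Distance to each, sorted:
M5: 23.2 km
M6: 25.2 km
M4: 36.3 km
M1: 52.6 km
M2: 58.4 km
M3: 63.2 km
The third-nearest is M4 at 36.3 km.

M4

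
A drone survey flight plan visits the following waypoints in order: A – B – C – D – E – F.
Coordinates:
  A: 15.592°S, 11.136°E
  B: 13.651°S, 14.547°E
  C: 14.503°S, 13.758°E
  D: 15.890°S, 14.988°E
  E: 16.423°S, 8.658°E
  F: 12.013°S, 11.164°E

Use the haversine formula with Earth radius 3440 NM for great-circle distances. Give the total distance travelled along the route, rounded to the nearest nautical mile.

1077 NM

Leg distances:
A→B: 229.9 NM  (cumulative 229.9 NM)
B→C: 68.8 NM  (cumulative 298.6 NM)
C→D: 109.6 NM  (cumulative 408.2 NM)
D→E: 366.4 NM  (cumulative 774.7 NM)
E→F: 302.3 NM  (cumulative 1076.9 NM)
Total route length ≈ 1077 NM.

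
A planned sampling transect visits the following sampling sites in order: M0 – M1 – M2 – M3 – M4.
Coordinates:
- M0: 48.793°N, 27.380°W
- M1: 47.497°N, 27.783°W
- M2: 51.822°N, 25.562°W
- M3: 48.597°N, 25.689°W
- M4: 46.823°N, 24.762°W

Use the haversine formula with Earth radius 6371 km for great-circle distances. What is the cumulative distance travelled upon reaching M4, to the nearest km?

Leg distances:
M0→M1: 147.2 km  (cumulative 147.2 km)
M1→M2: 506.7 km  (cumulative 653.9 km)
M2→M3: 358.7 km  (cumulative 1012.6 km)
M3→M4: 209.1 km  (cumulative 1221.7 km)
Cumulative distance at M4 ≈ 1222 km.

1222 km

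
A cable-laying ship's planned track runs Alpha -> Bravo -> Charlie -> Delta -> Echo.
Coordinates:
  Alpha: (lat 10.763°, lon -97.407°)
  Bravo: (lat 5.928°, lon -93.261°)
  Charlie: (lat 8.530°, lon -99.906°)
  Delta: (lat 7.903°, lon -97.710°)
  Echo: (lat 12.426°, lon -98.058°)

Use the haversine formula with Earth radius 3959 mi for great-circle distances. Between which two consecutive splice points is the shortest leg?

Charlie–Delta

Leg distances:
Alpha→Bravo: 438.1 mi
Bravo→Charlie: 489.7 mi
Charlie→Delta: 156.3 mi
Delta→Echo: 313.4 mi
The shortest leg is Charlie–Delta at 156.3 mi.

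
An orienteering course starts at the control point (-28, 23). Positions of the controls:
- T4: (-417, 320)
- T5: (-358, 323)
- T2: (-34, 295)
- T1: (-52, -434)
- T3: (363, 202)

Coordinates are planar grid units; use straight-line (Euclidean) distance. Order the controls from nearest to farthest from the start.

T2, T3, T5, T1, T4

Distance from the start at (-28, 23) to each:
T2 (-34, 295): 272.1
T3 (363, 202): 430.0
T5 (-358, 323): 446.0
T1 (-52, -434): 457.6
T4 (-417, 320): 489.4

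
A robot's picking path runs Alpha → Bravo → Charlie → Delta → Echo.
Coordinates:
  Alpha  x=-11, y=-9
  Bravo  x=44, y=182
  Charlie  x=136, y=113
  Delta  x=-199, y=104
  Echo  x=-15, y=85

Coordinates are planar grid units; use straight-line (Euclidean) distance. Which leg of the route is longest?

Leg distances:
Alpha→Bravo: 198.8
Bravo→Charlie: 115.0
Charlie→Delta: 335.1
Delta→Echo: 185.0
The longest leg is Charlie–Delta at 335.1.

Charlie–Delta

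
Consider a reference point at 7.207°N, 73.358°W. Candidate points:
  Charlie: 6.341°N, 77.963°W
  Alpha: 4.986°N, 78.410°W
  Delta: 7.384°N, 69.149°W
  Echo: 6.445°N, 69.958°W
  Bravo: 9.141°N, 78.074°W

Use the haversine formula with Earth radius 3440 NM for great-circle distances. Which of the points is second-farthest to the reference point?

Distance to each, sorted:
Alpha: 329.7 NM
Bravo: 303.4 NM
Charlie: 279.4 NM
Delta: 250.9 NM
Echo: 207.8 NM
The second-farthest is Bravo at 303.4 NM.

Bravo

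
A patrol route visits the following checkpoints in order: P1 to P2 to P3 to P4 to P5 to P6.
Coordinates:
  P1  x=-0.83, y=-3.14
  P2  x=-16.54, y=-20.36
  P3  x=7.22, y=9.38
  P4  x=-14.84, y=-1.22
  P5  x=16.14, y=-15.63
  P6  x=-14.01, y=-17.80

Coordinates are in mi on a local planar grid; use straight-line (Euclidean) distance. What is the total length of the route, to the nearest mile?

Leg distances:
P1→P2: 23.3 mi  (cumulative 23.3 mi)
P2→P3: 38.1 mi  (cumulative 61.4 mi)
P3→P4: 24.5 mi  (cumulative 85.8 mi)
P4→P5: 34.2 mi  (cumulative 120.0 mi)
P5→P6: 30.2 mi  (cumulative 150.2 mi)
Total route length ≈ 150 mi.

150 mi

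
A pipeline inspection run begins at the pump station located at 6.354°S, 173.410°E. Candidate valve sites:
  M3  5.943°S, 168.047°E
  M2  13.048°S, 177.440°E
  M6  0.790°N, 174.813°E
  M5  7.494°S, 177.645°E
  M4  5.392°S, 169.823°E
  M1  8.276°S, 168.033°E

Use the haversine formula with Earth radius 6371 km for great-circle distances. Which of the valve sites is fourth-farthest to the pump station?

Distance to each, sorted:
M2: 865.4 km
M6: 809.5 km
M1: 630.3 km
M3: 594.7 km
M5: 484.3 km
M4: 410.9 km
The fourth-farthest is M3 at 594.7 km.

M3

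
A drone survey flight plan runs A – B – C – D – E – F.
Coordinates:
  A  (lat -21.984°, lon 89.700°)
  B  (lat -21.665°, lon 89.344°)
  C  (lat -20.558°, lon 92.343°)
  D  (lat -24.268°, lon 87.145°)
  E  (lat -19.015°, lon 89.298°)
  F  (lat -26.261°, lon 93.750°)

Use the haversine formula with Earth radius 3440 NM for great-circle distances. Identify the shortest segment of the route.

Leg distances:
A→B: 27.6 NM
B→C: 180.6 NM
C→D: 364.4 NM
D→E: 337.5 NM
E→F: 500.0 NM
The shortest leg is A–B at 27.6 NM.

A–B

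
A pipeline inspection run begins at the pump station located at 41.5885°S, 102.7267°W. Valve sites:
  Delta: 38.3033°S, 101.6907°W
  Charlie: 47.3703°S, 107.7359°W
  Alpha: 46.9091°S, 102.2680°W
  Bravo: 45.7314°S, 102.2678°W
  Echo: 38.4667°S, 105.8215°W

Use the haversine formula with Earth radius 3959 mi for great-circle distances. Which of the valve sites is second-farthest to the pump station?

Alpha

Distances from the pump station (41.5885°S, 102.7267°W):
Charlie: 469.4 mi
Alpha: 368.3 mi
Bravo: 287.2 mi
Echo: 270.8 mi
Delta: 233.5 mi
The second-farthest is Alpha at 368.3 mi.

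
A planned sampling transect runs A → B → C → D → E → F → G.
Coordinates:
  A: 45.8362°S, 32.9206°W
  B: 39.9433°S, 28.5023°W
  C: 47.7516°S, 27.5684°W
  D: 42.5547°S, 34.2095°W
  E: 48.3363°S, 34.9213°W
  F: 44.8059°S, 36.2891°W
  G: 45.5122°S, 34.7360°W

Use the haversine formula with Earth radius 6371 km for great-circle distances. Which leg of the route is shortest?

Leg distances:
A→B: 747.3 km
B→C: 871.4 km
C→D: 777.3 km
D→E: 645.3 km
E→F: 406.2 km
F→G: 144.9 km
The shortest leg is F–G at 144.9 km.

F–G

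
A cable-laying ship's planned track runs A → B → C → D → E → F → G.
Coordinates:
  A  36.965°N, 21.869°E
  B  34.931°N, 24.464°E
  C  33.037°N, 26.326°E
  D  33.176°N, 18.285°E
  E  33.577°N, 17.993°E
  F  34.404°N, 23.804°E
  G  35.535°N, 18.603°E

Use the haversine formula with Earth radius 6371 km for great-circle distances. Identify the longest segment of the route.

Leg distances:
A→B: 325.1 km
B→C: 271.7 km
C→D: 748.9 km
D→E: 52.2 km
E→F: 543.5 km
F→G: 490.2 km
The longest leg is C–D at 748.9 km.

C–D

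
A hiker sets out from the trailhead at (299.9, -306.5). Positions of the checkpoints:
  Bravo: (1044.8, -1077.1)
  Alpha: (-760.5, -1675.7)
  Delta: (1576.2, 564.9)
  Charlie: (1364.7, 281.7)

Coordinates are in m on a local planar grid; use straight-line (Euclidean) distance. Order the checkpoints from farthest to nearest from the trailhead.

Distances from the trailhead:
Alpha (-760.5, -1675.7): 1731.8 m
Delta (1576.2, 564.9): 1545.4 m
Charlie (1364.7, 281.7): 1216.5 m
Bravo (1044.8, -1077.1): 1071.8 m

Alpha, Delta, Charlie, Bravo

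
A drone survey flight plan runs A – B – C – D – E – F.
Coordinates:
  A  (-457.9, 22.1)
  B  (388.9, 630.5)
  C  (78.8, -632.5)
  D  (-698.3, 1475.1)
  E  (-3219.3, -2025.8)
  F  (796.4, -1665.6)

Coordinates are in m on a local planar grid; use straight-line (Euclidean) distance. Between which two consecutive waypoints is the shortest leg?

A–B

Leg distances:
A→B: 1042.7 m
B→C: 1300.5 m
C→D: 2246.3 m
D→E: 4314.1 m
E→F: 4031.8 m
The shortest leg is A–B at 1042.7 m.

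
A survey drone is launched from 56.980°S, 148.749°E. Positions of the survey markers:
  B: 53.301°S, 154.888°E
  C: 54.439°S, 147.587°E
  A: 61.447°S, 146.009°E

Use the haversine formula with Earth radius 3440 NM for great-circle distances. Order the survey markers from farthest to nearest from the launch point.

B, A, C

Distances from the launch point:
B 53.301°S, 154.888°E: 305.0 NM
A 61.447°S, 146.009°E: 281.0 NM
C 54.439°S, 147.587°E: 157.5 NM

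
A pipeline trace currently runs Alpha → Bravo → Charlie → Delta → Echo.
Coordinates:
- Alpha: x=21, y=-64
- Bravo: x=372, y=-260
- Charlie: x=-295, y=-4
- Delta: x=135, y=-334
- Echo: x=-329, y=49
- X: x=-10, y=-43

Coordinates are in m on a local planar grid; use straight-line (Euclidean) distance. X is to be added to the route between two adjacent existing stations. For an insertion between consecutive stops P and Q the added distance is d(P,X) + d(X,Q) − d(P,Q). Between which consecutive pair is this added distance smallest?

between Bravo and Charlie

Added distance for inserting X between each consecutive pair:
Alpha–Bravo: 74.8 m
Bravo–Charlie: 12.5 m
Charlie–Delta: 70.7 m
Delta–Echo: 55.5 m
Smallest added distance is 12.5 m, inserting between Bravo and Charlie.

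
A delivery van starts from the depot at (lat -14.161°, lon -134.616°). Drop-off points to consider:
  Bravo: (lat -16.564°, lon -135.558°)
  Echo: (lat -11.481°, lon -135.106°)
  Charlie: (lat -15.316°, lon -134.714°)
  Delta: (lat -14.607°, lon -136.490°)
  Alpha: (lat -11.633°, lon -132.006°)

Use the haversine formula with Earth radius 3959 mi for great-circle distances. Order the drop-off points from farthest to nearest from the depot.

Alpha, Echo, Bravo, Delta, Charlie

Distance from the depot at (lat -14.161°, lon -134.616°) to each:
Alpha (lat -11.633°, lon -132.006°): 247.8 mi
Echo (lat -11.481°, lon -135.106°): 188.1 mi
Bravo (lat -16.564°, lon -135.558°): 177.5 mi
Delta (lat -14.607°, lon -136.490°): 129.2 mi
Charlie (lat -15.316°, lon -134.714°): 80.1 mi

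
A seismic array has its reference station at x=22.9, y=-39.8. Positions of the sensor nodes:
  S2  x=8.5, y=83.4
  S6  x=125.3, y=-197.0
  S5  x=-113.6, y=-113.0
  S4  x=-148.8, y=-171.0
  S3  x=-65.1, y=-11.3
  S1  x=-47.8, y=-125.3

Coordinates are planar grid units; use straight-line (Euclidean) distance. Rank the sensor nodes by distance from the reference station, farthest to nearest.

Distances from the reference station:
S4 x=-148.8, y=-171.0: 216.1
S6 x=125.3, y=-197.0: 187.6
S5 x=-113.6, y=-113.0: 154.9
S2 x=8.5, y=83.4: 124.0
S1 x=-47.8, y=-125.3: 110.9
S3 x=-65.1, y=-11.3: 92.5

S4, S6, S5, S2, S1, S3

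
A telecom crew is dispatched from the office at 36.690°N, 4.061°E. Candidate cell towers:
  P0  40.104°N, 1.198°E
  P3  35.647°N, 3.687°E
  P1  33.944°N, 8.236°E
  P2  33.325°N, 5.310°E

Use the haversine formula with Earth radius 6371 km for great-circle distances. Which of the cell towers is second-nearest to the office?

P2

Distances from the office (36.690°N, 4.061°E):
P3: 120.7 km
P2: 391.1 km
P0: 454.2 km
P1: 486.5 km
The second-nearest is P2 at 391.1 km.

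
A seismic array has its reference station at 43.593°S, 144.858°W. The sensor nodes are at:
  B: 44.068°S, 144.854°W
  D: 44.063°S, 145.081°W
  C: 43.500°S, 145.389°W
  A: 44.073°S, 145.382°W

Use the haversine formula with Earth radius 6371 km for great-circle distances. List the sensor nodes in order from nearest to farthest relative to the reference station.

Computing each great-circle distance from 43.593°S, 144.858°W:
C 43.500°S, 145.389°W: 44.0 km
B 44.068°S, 144.854°W: 52.8 km
D 44.063°S, 145.081°W: 55.2 km
A 44.073°S, 145.382°W: 67.9 km

C, B, D, A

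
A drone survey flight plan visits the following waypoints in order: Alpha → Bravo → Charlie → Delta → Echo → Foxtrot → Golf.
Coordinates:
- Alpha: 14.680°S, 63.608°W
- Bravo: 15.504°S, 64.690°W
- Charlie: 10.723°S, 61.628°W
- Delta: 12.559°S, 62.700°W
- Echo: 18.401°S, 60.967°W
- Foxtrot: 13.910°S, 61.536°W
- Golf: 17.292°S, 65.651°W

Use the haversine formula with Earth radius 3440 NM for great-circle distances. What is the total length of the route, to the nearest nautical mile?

1494 NM

Leg distances:
Alpha→Bravo: 79.9 NM  (cumulative 79.9 NM)
Bravo→Charlie: 338.3 NM  (cumulative 418.2 NM)
Charlie→Delta: 127.0 NM  (cumulative 545.1 NM)
Delta→Echo: 364.8 NM  (cumulative 909.9 NM)
Echo→Foxtrot: 271.6 NM  (cumulative 1181.6 NM)
Foxtrot→Golf: 312.8 NM  (cumulative 1494.3 NM)
Total route length ≈ 1494 NM.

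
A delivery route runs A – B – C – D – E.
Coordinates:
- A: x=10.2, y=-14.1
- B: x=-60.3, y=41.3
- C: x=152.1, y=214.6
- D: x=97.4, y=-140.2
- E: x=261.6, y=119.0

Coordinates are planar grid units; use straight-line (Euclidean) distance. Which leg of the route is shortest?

A–B

Leg distances:
A→B: 89.7
B→C: 274.1
C→D: 359.0
D→E: 306.8
The shortest leg is A–B at 89.7.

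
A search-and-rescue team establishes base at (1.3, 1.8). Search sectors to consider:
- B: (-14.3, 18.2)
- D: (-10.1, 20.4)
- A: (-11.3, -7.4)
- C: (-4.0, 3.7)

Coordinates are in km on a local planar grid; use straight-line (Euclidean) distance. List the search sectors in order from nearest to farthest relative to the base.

Computing each straight-line distance from (1.3, 1.8):
C (-4.0, 3.7): 5.6 km
A (-11.3, -7.4): 15.6 km
D (-10.1, 20.4): 21.8 km
B (-14.3, 18.2): 22.6 km

C, A, D, B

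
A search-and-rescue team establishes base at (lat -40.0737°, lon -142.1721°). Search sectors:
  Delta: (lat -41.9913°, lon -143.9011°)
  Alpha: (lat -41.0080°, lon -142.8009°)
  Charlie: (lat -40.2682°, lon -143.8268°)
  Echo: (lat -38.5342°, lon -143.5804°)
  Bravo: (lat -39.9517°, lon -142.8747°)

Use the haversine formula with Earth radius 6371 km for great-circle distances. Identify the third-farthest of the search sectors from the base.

Charlie

Distance to each, sorted:
Delta: 257.9 km
Echo: 209.7 km
Charlie: 142.2 km
Alpha: 116.7 km
Bravo: 61.4 km
The third-farthest is Charlie at 142.2 km.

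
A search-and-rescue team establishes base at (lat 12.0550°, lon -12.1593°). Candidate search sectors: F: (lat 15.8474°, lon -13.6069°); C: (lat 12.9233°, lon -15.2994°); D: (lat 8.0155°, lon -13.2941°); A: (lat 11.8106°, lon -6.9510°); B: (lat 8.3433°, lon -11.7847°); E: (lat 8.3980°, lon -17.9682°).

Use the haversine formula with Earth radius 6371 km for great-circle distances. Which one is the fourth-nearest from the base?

D

Distances from the base ((lat 12.0550°, lon -12.1593°)):
C: 354.3 km
B: 414.8 km
F: 449.7 km
D: 466.0 km
A: 567.3 km
E: 754.5 km
The fourth-nearest is D at 466.0 km.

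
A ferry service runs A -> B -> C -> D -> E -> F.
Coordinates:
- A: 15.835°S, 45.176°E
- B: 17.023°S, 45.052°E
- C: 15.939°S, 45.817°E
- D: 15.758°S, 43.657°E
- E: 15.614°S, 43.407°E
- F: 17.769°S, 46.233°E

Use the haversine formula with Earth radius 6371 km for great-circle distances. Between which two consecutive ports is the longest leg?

E–F

Leg distances:
A→B: 132.8 km
B→C: 145.5 km
C→D: 231.9 km
D→E: 31.2 km
E→F: 384.7 km
The longest leg is E–F at 384.7 km.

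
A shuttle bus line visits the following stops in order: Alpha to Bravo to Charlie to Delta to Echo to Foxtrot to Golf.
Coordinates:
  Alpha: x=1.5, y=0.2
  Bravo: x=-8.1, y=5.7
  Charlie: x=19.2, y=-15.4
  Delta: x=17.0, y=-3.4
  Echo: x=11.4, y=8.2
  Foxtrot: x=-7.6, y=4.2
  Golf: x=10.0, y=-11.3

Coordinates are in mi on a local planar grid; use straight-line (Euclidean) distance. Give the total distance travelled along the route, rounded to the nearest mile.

Leg distances:
Alpha→Bravo: 11.1 mi  (cumulative 11.1 mi)
Bravo→Charlie: 34.5 mi  (cumulative 45.6 mi)
Charlie→Delta: 12.2 mi  (cumulative 57.8 mi)
Delta→Echo: 12.9 mi  (cumulative 70.6 mi)
Echo→Foxtrot: 19.4 mi  (cumulative 90.1 mi)
Foxtrot→Golf: 23.5 mi  (cumulative 113.5 mi)
Total route length ≈ 114 mi.

114 mi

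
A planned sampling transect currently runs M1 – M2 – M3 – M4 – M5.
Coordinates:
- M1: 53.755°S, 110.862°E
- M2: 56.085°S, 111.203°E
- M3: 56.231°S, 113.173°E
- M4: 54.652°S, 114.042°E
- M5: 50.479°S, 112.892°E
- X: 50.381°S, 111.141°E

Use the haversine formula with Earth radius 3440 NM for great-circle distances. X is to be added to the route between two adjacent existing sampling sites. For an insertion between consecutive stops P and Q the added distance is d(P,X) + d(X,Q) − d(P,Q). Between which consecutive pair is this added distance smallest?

between M4 and M5

Added distance for inserting X between each consecutive pair:
M1–M2: 404.9 NM
M2–M3: 634.7 NM
M3–M4: 536.8 NM
M4–M5: 90.6 NM
Smallest added distance is 90.6 NM, inserting between M4 and M5.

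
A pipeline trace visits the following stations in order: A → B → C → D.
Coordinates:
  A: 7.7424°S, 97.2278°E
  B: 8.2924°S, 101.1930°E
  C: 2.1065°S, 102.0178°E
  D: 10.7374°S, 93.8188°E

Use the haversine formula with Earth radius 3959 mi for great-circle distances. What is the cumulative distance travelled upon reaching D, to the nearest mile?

1525 mi

Leg distances:
A→B: 274.0 mi  (cumulative 274.0 mi)
B→C: 431.2 mi  (cumulative 705.1 mi)
C→D: 819.7 mi  (cumulative 1524.9 mi)
Cumulative distance at D ≈ 1525 mi.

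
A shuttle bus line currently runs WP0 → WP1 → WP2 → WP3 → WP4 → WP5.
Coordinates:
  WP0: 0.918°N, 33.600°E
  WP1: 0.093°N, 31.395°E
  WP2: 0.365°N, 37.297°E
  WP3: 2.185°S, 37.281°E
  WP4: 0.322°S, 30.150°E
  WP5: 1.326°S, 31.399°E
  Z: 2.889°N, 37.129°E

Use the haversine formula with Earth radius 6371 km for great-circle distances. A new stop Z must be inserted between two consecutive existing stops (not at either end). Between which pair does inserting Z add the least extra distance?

between WP1 and WP2

Added distance for inserting Z between each consecutive pair:
WP0–WP1: 896.6 km
WP1–WP2: 333.4 km
WP2–WP3: 562.2 km
WP3–WP4: 599.1 km
WP4–WP5: 1466.6 km
Smallest added distance is 333.4 km, inserting between WP1 and WP2.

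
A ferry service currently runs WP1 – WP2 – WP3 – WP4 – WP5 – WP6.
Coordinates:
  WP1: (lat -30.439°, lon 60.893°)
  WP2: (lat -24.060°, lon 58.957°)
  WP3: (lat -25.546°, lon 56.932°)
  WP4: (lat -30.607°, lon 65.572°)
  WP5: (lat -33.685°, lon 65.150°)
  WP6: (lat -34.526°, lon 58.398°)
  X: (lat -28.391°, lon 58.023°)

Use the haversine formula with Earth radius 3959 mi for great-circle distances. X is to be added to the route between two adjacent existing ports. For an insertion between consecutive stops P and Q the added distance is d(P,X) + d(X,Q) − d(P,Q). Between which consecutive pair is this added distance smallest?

Added distance for inserting X between each consecutive pair:
WP1–WP2: 71.6 mi
WP2–WP3: 349.2 mi
WP3–WP4: 54.8 mi
WP4–WP5: 823.0 mi
WP5–WP6: 592.1 mi
Smallest added distance is 54.8 mi, inserting between WP3 and WP4.

between WP3 and WP4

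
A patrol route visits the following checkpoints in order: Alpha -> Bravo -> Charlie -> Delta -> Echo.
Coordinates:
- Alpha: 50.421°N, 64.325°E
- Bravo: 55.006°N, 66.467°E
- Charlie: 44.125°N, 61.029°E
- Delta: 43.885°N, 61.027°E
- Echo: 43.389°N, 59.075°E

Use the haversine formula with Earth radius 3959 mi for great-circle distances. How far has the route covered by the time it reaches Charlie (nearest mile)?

1119 mi

Leg distances:
Alpha→Bravo: 329.2 mi  (cumulative 329.2 mi)
Bravo→Charlie: 789.8 mi  (cumulative 1119.0 mi)
Cumulative distance at Charlie ≈ 1119 mi.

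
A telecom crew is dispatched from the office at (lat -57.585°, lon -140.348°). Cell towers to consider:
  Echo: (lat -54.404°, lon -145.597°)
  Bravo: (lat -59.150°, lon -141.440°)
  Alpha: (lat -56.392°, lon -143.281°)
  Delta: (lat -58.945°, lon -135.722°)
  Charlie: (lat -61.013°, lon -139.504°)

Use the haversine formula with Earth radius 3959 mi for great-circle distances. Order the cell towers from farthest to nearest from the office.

Echo, Charlie, Delta, Alpha, Bravo

Computing each great-circle distance from (lat -57.585°, lon -140.348°):
Echo (lat -54.404°, lon -145.597°): 298.9 mi
Charlie (lat -61.013°, lon -139.504°): 238.7 mi
Delta (lat -58.945°, lon -135.722°): 192.6 mi
Alpha (lat -56.392°, lon -143.281°): 137.8 mi
Bravo (lat -59.150°, lon -141.440°): 115.1 mi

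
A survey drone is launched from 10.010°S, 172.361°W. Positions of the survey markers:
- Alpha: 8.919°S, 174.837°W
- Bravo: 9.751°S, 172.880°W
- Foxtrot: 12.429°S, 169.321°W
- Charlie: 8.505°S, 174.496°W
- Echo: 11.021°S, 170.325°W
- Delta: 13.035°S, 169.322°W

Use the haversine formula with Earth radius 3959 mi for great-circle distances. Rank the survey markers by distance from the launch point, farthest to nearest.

Distance from the launch point at 10.010°S, 172.361°W to each:
Delta 13.035°S, 169.322°W: 293.3 mi
Foxtrot 12.429°S, 169.321°W: 265.3 mi
Alpha 8.919°S, 174.837°W: 184.8 mi
Charlie 8.505°S, 174.496°W: 178.9 mi
Echo 11.021°S, 170.325°W: 155.0 mi
Bravo 9.751°S, 172.880°W: 39.6 mi

Delta, Foxtrot, Alpha, Charlie, Echo, Bravo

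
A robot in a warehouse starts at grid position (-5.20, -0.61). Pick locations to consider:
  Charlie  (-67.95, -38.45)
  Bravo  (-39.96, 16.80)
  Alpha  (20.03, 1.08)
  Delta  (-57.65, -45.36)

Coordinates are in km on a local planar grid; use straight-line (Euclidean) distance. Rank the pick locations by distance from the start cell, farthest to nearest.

Charlie, Delta, Bravo, Alpha

Distance from the start cell at (-5.20, -0.61) to each:
Charlie (-67.95, -38.45): 73.3 km
Delta (-57.65, -45.36): 68.9 km
Bravo (-39.96, 16.80): 38.9 km
Alpha (20.03, 1.08): 25.3 km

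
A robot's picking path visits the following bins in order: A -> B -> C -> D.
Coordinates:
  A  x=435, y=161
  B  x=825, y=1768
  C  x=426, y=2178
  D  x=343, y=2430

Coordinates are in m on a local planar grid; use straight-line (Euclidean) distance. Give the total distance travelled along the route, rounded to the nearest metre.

2491 m

Leg distances:
A→B: 1653.6 m  (cumulative 1653.6 m)
B→C: 572.1 m  (cumulative 2225.7 m)
C→D: 265.3 m  (cumulative 2491.1 m)
Total route length ≈ 2491 m.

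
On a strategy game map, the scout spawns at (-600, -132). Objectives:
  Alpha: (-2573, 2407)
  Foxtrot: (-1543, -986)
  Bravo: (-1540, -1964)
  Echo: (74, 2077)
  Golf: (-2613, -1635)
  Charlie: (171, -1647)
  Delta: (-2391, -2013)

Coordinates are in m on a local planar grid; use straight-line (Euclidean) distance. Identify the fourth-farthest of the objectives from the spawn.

Distance to each, sorted:
Alpha: 3215.5 m
Delta: 2597.3 m
Golf: 2512.2 m
Echo: 2309.5 m
Bravo: 2059.1 m
Charlie: 1699.9 m
Foxtrot: 1272.2 m
The fourth-farthest is Echo at 2309.5 m.

Echo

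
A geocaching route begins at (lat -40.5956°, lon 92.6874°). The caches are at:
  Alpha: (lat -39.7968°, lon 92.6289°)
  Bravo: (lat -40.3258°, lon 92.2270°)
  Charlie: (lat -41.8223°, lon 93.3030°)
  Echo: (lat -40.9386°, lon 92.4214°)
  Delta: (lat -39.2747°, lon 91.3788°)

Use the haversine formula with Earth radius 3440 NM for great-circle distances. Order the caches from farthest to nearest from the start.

Delta, Charlie, Alpha, Bravo, Echo

Computing each great-circle distance from (lat -40.5956°, lon 92.6874°):
Delta (lat -39.2747°, lon 91.3788°): 99.6 NM
Charlie (lat -41.8223°, lon 93.3030°): 78.7 NM
Alpha (lat -39.7968°, lon 92.6289°): 48.0 NM
Bravo (lat -40.3258°, lon 92.2270°): 26.5 NM
Echo (lat -40.9386°, lon 92.4214°): 23.9 NM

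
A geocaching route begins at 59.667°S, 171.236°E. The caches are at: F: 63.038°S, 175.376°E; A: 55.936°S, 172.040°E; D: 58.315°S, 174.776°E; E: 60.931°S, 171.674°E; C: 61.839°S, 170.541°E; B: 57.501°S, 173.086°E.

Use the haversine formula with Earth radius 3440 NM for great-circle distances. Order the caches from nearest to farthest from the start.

Distances from the start:
E 60.931°S, 171.674°E: 77.0 NM
C 61.839°S, 170.541°E: 132.0 NM
D 58.315°S, 174.776°E: 136.3 NM
B 57.501°S, 173.086°E: 142.3 NM
A 55.936°S, 172.040°E: 225.5 NM
F 63.038°S, 175.376°E: 234.8 NM

E, C, D, B, A, F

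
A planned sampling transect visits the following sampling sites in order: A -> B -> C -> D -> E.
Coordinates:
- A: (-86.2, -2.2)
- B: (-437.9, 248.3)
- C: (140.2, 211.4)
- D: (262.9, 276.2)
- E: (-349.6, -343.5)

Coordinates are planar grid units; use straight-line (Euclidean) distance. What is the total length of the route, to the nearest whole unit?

Leg distances:
A→B: 431.8  (cumulative 431.8)
B→C: 579.3  (cumulative 1011.1)
C→D: 138.8  (cumulative 1149.8)
D→E: 871.3  (cumulative 2021.1)
Total route length ≈ 2021.

2021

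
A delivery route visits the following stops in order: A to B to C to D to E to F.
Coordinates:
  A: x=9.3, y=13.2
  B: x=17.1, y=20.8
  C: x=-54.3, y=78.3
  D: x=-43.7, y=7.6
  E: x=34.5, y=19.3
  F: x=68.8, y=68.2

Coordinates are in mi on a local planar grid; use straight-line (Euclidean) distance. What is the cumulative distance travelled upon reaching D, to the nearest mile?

174 mi

Leg distances:
A→B: 10.9 mi  (cumulative 10.9 mi)
B→C: 91.7 mi  (cumulative 102.6 mi)
C→D: 71.5 mi  (cumulative 174.1 mi)
Cumulative distance at D ≈ 174 mi.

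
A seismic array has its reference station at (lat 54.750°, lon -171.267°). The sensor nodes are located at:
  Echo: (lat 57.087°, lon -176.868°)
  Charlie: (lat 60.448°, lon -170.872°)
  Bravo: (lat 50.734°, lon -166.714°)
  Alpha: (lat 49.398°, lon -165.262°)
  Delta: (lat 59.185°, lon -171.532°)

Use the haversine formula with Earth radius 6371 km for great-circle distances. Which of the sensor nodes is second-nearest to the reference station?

Delta

Distance to each, sorted:
Echo: 434.9 km
Delta: 493.4 km
Bravo: 541.4 km
Charlie: 634.0 km
Alpha: 722.3 km
The second-nearest is Delta at 493.4 km.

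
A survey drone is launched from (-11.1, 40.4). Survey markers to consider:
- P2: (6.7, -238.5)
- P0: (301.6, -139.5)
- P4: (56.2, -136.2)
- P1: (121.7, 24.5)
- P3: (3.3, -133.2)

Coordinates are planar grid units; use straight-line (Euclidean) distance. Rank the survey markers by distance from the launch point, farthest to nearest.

P0, P2, P4, P3, P1

Computing each straight-line distance from (-11.1, 40.4):
P0 (301.6, -139.5): 360.8
P2 (6.7, -238.5): 279.5
P4 (56.2, -136.2): 189.0
P3 (3.3, -133.2): 174.2
P1 (121.7, 24.5): 133.7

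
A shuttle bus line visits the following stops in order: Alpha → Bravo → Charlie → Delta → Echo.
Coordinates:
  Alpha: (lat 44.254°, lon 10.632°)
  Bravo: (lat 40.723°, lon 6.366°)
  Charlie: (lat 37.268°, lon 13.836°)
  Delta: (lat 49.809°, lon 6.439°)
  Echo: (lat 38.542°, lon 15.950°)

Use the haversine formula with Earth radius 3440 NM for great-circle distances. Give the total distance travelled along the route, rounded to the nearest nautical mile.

2297 NM

Leg distances:
Alpha→Bravo: 283.8 NM  (cumulative 283.8 NM)
Bravo→Charlie: 405.4 NM  (cumulative 689.2 NM)
Charlie→Delta: 817.9 NM  (cumulative 1507.2 NM)
Delta→Echo: 789.3 NM  (cumulative 2296.5 NM)
Total route length ≈ 2297 NM.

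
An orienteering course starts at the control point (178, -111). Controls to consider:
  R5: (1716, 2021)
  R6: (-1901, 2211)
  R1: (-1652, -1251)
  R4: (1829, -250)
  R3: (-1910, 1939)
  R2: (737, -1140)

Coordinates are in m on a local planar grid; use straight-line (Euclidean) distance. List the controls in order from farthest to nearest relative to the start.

R6, R3, R5, R1, R4, R2

Distance from the start at (178, -111) to each:
R6 (-1901, 2211): 3116.7 m
R3 (-1910, 1939): 2926.1 m
R5 (1716, 2021): 2628.9 m
R1 (-1652, -1251): 2156.0 m
R4 (1829, -250): 1656.8 m
R2 (737, -1140): 1171.0 m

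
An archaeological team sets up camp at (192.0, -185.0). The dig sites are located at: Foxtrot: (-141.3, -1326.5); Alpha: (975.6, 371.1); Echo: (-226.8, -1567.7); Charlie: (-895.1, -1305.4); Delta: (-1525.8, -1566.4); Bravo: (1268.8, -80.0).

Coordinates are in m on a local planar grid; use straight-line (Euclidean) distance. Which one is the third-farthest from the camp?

Echo

Distances from the camp ((192.0, -185.0)):
Delta: 2204.3 m
Charlie: 1561.1 m
Echo: 1444.7 m
Foxtrot: 1189.2 m
Bravo: 1081.9 m
Alpha: 960.9 m
The third-farthest is Echo at 1444.7 m.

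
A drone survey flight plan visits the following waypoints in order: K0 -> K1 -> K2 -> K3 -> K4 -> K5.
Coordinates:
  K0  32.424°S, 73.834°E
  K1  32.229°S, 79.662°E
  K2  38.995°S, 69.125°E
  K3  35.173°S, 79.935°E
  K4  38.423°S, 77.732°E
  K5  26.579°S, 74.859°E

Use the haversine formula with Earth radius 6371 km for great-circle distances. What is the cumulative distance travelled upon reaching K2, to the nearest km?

Leg distances:
K0→K1: 548.0 km  (cumulative 548.0 km)
K1→K2: 1212.4 km  (cumulative 1760.3 km)
Cumulative distance at K2 ≈ 1760 km.

1760 km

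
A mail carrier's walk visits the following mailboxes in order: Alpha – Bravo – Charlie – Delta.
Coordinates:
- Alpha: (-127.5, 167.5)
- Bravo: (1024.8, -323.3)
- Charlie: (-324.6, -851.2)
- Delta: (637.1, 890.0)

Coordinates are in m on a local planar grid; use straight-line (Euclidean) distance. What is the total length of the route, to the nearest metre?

Leg distances:
Alpha→Bravo: 1252.5 m  (cumulative 1252.5 m)
Bravo→Charlie: 1449.0 m  (cumulative 2701.5 m)
Charlie→Delta: 1989.1 m  (cumulative 4690.6 m)
Total route length ≈ 4691 m.

4691 m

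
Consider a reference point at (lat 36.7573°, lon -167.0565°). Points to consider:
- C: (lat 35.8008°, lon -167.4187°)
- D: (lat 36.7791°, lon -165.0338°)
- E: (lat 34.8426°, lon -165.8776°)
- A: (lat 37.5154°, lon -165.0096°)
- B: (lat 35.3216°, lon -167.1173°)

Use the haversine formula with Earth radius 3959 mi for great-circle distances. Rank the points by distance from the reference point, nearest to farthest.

C, B, D, A, E

Distances from the reference point:
C (lat 35.8008°, lon -167.4187°): 69.1 mi
B (lat 35.3216°, lon -167.1173°): 99.3 mi
D (lat 36.7791°, lon -165.0338°): 112.0 mi
A (lat 37.5154°, lon -165.0096°): 124.3 mi
E (lat 34.8426°, lon -165.8776°): 147.9 mi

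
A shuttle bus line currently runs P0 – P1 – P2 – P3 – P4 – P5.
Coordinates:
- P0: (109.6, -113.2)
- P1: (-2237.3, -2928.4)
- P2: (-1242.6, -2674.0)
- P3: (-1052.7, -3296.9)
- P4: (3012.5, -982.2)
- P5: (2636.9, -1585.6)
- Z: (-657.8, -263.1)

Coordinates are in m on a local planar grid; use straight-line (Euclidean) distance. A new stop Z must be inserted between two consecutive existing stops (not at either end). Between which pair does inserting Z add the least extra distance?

Added distance for inserting Z between each consecutive pair:
P0–P1: 214.9 m
P1–P2: 4552.3 m
P2–P3: 4889.0 m
P3–P4: 2121.5 m
P4–P5: 6579.5 m
Smallest added distance is 214.9 m, inserting between P0 and P1.

between P0 and P1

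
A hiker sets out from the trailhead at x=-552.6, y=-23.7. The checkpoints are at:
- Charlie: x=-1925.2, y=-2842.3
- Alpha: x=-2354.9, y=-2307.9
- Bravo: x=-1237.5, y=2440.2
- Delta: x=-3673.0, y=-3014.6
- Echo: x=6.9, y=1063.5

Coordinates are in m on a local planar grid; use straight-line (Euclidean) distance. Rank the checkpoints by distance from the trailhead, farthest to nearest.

Delta, Charlie, Alpha, Bravo, Echo

Distances from the trailhead:
Delta x=-3673.0, y=-3014.6: 4322.3 m
Charlie x=-1925.2, y=-2842.3: 3135.0 m
Alpha x=-2354.9, y=-2307.9: 2909.6 m
Bravo x=-1237.5, y=2440.2: 2557.3 m
Echo x=6.9, y=1063.5: 1222.7 m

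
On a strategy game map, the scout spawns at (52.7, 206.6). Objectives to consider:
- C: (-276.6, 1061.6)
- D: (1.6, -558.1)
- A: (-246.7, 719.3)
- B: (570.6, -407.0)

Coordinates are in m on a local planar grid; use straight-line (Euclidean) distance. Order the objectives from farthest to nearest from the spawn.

C, B, D, A

Distance from the spawn at (52.7, 206.6) to each:
C (-276.6, 1061.6): 916.2 m
B (570.6, -407.0): 802.9 m
D (1.6, -558.1): 766.4 m
A (-246.7, 719.3): 593.7 m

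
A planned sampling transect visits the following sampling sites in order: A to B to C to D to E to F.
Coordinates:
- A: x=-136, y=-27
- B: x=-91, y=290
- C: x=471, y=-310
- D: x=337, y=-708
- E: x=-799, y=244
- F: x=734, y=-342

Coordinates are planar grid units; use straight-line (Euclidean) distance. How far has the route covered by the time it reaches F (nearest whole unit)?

Leg distances:
A→B: 320.2  (cumulative 320.2)
B→C: 822.1  (cumulative 1142.3)
C→D: 420.0  (cumulative 1562.2)
D→E: 1482.2  (cumulative 3044.4)
E→F: 1641.2  (cumulative 4685.6)
Cumulative distance at F ≈ 4686.

4686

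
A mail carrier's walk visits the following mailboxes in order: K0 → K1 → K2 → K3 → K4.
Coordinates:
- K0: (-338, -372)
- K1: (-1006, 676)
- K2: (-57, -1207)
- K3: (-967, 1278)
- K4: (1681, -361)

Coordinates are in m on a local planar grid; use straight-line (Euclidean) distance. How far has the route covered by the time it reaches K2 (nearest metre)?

3351 m

Leg distances:
K0→K1: 1242.8 m  (cumulative 1242.8 m)
K1→K2: 2108.6 m  (cumulative 3351.4 m)
Cumulative distance at K2 ≈ 3351 m.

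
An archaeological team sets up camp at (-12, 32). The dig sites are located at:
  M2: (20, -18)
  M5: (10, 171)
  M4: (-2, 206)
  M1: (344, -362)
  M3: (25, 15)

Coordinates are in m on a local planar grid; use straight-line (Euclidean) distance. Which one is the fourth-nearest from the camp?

Distance to each, sorted:
M3: 40.7 m
M2: 59.4 m
M5: 140.7 m
M4: 174.3 m
M1: 531.0 m
The fourth-nearest is M4 at 174.3 m.

M4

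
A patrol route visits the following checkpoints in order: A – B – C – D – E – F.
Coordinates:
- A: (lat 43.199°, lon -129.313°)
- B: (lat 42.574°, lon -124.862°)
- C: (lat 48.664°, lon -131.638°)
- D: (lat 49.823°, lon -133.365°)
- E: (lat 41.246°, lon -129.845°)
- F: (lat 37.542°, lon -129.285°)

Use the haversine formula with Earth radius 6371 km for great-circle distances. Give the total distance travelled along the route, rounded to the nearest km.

2813 km

Leg distances:
A→B: 369.2 km  (cumulative 369.2 km)
B→C: 857.3 km  (cumulative 1226.5 km)
C→D: 179.8 km  (cumulative 1406.3 km)
D→E: 992.0 km  (cumulative 2398.4 km)
E→F: 414.7 km  (cumulative 2813.0 km)
Total route length ≈ 2813 km.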